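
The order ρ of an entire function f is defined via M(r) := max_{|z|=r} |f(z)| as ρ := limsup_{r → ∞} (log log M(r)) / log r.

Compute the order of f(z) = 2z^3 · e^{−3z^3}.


M(r) = max_{|z|=r} |2|·|z|^3·|e^{−3z^3}| = 2·r^3 · e^{3r^3} (the factors attain their maxima compatibly on |z|=r). Then log M(r) = log 2 + 3·log r + 3r^3, dominated by the last term, so log log M(r) ~ 3·log r. The polynomial factor 2z^3 contributes only a log r term and does not affect the order. ρ = 3.
Therefore ρ = 3.

Order ρ = 3.


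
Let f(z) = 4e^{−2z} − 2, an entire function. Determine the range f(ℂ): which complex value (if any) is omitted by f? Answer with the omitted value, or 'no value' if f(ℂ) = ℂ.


Little Picard bounds the complement of f(ℂ) to at most one point.
e^{−2z} is never zero on ℂ, so 4·e^{−2z} takes every value in ℂ ∖ {0}. Adding -2 shifts the range to ℂ ∖ {-2}. Thus f omits exactly the value -2.

Omitted value: -2.


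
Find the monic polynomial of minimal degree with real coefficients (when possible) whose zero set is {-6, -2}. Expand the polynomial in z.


The polynomial is p(z) = ∏_{α ∈ S} (z − α), where S = {-6, -2}.
Expanding the product yields: p(z) = z^2 + 8·z + 12.
The resulting polynomial has degree 2 and real coefficients as required.

p(z) = z^2 + 8·z + 12.


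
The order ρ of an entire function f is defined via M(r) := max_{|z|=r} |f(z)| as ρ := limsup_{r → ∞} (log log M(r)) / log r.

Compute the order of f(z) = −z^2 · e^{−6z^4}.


M(r) = max_{|z|=r} |-1|·|z|^2·|e^{−6z^4}| = 1·r^2 · e^{6r^4} (the factors attain their maxima compatibly on |z|=r). Then log M(r) = log 1 + 2·log r + 6r^4, dominated by the last term, so log log M(r) ~ 4·log r. The polynomial factor -1z^2 contributes only a log r term and does not affect the order. ρ = 4.
Therefore ρ = 4.

Order ρ = 4.


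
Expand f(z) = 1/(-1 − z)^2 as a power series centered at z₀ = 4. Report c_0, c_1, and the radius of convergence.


Let w = z − z₀, so z = z₀ + w.
Then -1 − z = -1 − (z₀ + w) = (-1 − z₀) − w = -5 − w.
f(z) = 1/(-5 − w)^2 = (1/(-5)^2) · (1 − w/(-5))^{−2}.
By the binomial series (1−u)^{−2} = Σ_{n≥0} C(n+1, 1) u^n for |u|<1, with u = w/(-5):
  c_n = C(n+1, 1) / (-5)^(n+2).
  c_0 = 1/(-5)^2 = 1/25.
  c_1 = 2/(-5)^3 = -2/125.
The series is valid for |w/d| < 1, i.e. |z − z₀| < |d|.
Radius of convergence: R = |-1 − z₀| = |-5| = 5 (distance from z₀ to the singularity z = -1).

c_0 = 1/25, c_1 = -2/125; R = 5.


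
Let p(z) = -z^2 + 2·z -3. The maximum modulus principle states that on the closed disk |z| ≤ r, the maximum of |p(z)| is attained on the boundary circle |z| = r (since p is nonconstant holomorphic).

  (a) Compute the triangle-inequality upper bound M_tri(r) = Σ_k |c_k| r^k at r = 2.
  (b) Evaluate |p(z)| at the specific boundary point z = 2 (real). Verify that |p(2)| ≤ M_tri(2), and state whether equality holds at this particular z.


Coefficients: c_0 = -3, c_1 = 2, c_2 = -1. Radius r = 2.
Part (a). Triangle bound: M_tri(r) = Σ_k |c_k| r^k
  = |-3|·2^0 + |2|·2^1 + |-1|·2^2
  = 3 + 4 + 4 = 11.
This bounds M(r) := max_{|z|=r} |p(z)| from above; equality holds iff all terms c_k z^k can be made to align in phase at a single z on |z|=r.
Part (b). At z = 2 (real, on the circle |z| = r):
  p(2) = (-3)·2^0 + (2)·2^1 + (-1)·2^2 = -3.
  |p(2)| = 3.
Check: |p(2)| = 3 ≤ 11 = M_tri(2). ✓ Equality does not hold at z = 2 (the coefficients have mixed signs, so the terms do not all align in phase there).

M_tri(2) = 11; |p(2)| = 3; equality at z=2: no.


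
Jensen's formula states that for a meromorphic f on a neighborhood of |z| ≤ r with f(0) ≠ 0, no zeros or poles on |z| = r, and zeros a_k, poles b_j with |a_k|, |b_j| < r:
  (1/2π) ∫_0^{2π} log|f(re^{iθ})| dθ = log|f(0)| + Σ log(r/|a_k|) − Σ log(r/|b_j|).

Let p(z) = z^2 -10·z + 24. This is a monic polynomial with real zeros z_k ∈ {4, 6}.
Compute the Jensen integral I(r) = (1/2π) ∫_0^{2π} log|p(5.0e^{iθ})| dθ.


Zeros: 4, 6; r = 5.0.
Inside |z| < r: 4. Outside (|z| ≥ r): 6.
p(0) = 24, so log|p(0)| = log(24) = 3.1781.
Apply Jensen: I(r) = log|p(0)| + Σ_k log(r/|z_k|), summed over zeros inside |z| < r.
  log(r/|z_k|) for z_k = 4: log(5.0/4) = 0.2231
  Outside zeros (6) contribute nothing to the Jensen sum.
Sum over inside zeros: 0.2231.
I(r) = log|p(0)| + (inside sum) = 3.1781 + 0.2231 = 3.4012.
Note: since some zeros are outside |z| ≤ r, the simplified n·log(r) form does NOT apply — only the inside zeros contribute.

I(r) ≈ 3.4012.


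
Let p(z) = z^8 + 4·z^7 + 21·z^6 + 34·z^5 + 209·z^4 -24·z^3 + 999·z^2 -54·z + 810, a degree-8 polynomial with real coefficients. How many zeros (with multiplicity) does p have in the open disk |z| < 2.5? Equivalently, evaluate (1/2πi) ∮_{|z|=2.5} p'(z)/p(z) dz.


The zeros of p are: (0 + 1i), (0 - 1i), (0 + 3i), (0 - 3i), (-3 + 3i), (-3 - 3i), (1 + 2i), (1 - 2i).
Their magnitudes are: 1, 1, 3, 3, 4.243, 4.243, 2.236, 2.236.
Zeros with |z| < R = 2.5: (0 + 1i), (0 - 1i), (1 + 2i), (1 - 2i).
Count = 4.
By the argument principle, (1/2πi) ∮_{|z|=R} p'(z)/p(z) dz equals exactly this count.

Number of zeros inside |z| < 2.5: 4.


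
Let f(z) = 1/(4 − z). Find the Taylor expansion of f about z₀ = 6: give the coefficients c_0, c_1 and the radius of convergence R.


Let w = z − z₀, so z = z₀ + w.
Then 4 − z = 4 − (z₀ + w) = (4 − z₀) − w = -2 − w.
f(z) = 1/(-2 − w) = (1/(-2)) · 1/(1 − w/(-2)) = Σ_{n≥0} w^n / (-2)^(n+1).
So c_n = 1/(-2)^(n+1):
  c_0 = 1/(-2)^1 = -1/2.
  c_1 = 1/(-2)^2 = 1/4.
The series is valid for |w/d| < 1, i.e. |z − z₀| < |d|.
Radius of convergence: R = |4 − z₀| = |-2| = 2 (distance from z₀ to the singularity z = 4).

c_0 = -1/2, c_1 = 1/4; R = 2.


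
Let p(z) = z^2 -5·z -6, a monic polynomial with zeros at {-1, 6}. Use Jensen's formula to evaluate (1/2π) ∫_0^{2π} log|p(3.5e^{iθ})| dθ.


Zeros: -1, 6; r = 3.5.
Inside |z| < r: -1. Outside (|z| ≥ r): 6.
p(0) = -6, so log|p(0)| = log(6) = 1.7918.
Apply Jensen: I(r) = log|p(0)| + Σ_k log(r/|z_k|), summed over zeros inside |z| < r.
  log(r/|z_k|) for z_k = -1: log(3.5/1) = 1.2528
  Outside zeros (6) contribute nothing to the Jensen sum.
Sum over inside zeros: 1.2528.
I(r) = log|p(0)| + (inside sum) = 1.7918 + 1.2528 = 3.0445.
Note: since some zeros are outside |z| ≤ r, the simplified n·log(r) form does NOT apply — only the inside zeros contribute.

I(r) ≈ 3.0445.


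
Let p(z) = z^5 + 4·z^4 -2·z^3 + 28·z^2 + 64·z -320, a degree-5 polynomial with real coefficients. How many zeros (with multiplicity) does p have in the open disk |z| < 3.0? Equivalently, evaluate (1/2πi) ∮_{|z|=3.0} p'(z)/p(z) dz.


The zeros of p are: -4, (1 + 3i), (1 - 3i), -4, 2.
Their magnitudes are: 4, 3.162, 3.162, 4, 2.
Zeros with |z| < R = 3.0: 2.
Count = 1.
By the argument principle, (1/2πi) ∮_{|z|=R} p'(z)/p(z) dz equals exactly this count.

Number of zeros inside |z| < 3.0: 1.


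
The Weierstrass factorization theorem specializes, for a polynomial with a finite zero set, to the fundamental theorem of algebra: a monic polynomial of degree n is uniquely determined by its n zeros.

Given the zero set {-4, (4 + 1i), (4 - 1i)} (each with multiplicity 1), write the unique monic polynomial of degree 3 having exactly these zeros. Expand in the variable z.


The polynomial is p(z) = ∏_{α ∈ S} (z − α), where S = {-4, (4 + 1i), (4 - 1i)}.
Expanding the product yields: p(z) = z^3 -4·z^2 -15·z + 68.
Note conjugate pairs combine to real quadratics: (z − (4+1i))(z − (4−1i)) = z² − 8z + 17.
The resulting polynomial has degree 3 and real coefficients as required.

p(z) = z^3 -4·z^2 -15·z + 68.


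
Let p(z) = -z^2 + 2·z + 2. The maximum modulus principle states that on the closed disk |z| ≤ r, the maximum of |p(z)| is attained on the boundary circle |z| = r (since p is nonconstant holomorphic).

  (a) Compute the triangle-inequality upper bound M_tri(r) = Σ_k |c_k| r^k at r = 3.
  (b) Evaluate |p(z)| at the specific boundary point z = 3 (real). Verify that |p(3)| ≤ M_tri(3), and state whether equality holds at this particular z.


Coefficients: c_0 = 2, c_1 = 2, c_2 = -1. Radius r = 3.
Part (a). Triangle bound: M_tri(r) = Σ_k |c_k| r^k
  = |2|·3^0 + |2|·3^1 + |-1|·3^2
  = 2 + 6 + 9 = 17.
This bounds M(r) := max_{|z|=r} |p(z)| from above; equality holds iff all terms c_k z^k can be made to align in phase at a single z on |z|=r.
Part (b). At z = 3 (real, on the circle |z| = r):
  p(3) = (2)·3^0 + (2)·3^1 + (-1)·3^2 = -1.
  |p(3)| = 1.
Check: |p(3)| = 1 ≤ 17 = M_tri(3). ✓ Equality does not hold at z = 3 (the coefficients have mixed signs, so the terms do not all align in phase there).

M_tri(3) = 17; |p(3)| = 1; equality at z=3: no.


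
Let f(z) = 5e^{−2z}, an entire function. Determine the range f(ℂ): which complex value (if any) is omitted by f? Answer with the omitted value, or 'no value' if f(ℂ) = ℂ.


Little Picard bounds the complement of f(ℂ) to at most one point.
e^{−2z} is never zero on ℂ, so 5·e^{−2z} takes every value in ℂ ∖ {0}. Adding 0 shifts the range to ℂ ∖ {0}. Thus f omits exactly the value 0.

Omitted value: 0.


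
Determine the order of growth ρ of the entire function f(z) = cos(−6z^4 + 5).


Write cos(w) = (e^{iw} ± e^{−iw})/(2 or 2i), so |cos(w)| ≤ e^{|w|}. With w = −6z^4 + 5, |w| ≤ 6r^4 + 5 on |z|=r, giving M(r) ≤ e^{6r^4 + 5} and ρ ≤ 4. For the lower bound, choose z on |z|=r with -6z^4 purely imaginary of modulus 6r^4; then |cos(−6z^4 + 5)| grows like e^{6r^4}/2, so ρ ≥ 4. Hence ρ = 4.
Therefore ρ = 4.

Order ρ = 4.


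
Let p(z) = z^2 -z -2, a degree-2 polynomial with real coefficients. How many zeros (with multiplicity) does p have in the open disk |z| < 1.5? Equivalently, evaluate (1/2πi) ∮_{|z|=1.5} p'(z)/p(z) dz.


The zeros of p are: 2, -1.
Their magnitudes are: 2, 1.
Zeros with |z| < R = 1.5: -1.
Count = 1.
By the argument principle, (1/2πi) ∮_{|z|=R} p'(z)/p(z) dz equals exactly this count.

Number of zeros inside |z| < 1.5: 1.


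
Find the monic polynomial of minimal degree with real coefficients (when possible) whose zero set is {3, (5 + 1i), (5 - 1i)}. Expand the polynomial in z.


The polynomial is p(z) = ∏_{α ∈ S} (z − α), where S = {3, (5 + 1i), (5 - 1i)}.
Expanding the product yields: p(z) = z^3 -13·z^2 + 56·z -78.
Note conjugate pairs combine to real quadratics: (z − (5+1i))(z − (5−1i)) = z² − 10z + 26.
The resulting polynomial has degree 3 and real coefficients as required.

p(z) = z^3 -13·z^2 + 56·z -78.


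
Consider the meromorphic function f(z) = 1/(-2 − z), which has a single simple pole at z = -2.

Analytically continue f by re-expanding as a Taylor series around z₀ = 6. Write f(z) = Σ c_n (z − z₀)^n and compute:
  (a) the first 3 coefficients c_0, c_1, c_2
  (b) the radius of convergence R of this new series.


Let w = z − z₀, so z = z₀ + w.
Then -2 − z = -2 − (z₀ + w) = (-2 − z₀) − w = -8 − w.
f(z) = 1/(-8 − w) = (1/(-8)) · 1/(1 − w/(-8)) = Σ_{n≥0} w^n / (-8)^(n+1).
So c_n = 1/(-8)^(n+1):
  c_0 = 1/(-8)^1 = -1/8.
  c_1 = 1/(-8)^2 = 1/64.
  c_2 = 1/(-8)^3 = -1/512.
The series is valid for |w/d| < 1, i.e. |z − z₀| < |d|.
Radius of convergence: R = |-2 − z₀| = |-8| = 8 (distance from z₀ to the singularity z = -2).

c_0 = -1/8, c_1 = 1/64, c_2 = -1/512; R = 8.


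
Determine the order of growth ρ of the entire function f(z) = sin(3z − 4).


sin(w) is a linear combination of e^{iw} and e^{−iw} (or e^w, e^{−w} in the hyperbolic case), so |sin(w)| ≤ e^{|w|}. With w = 3z − 4, |w| ≤ 3|z| + 4 = 3r + 4 on |z| = r, giving M(r) ≤ e^{3r + 4}, so ρ ≤ 1. On a suitable ray (z = it for sin/cos; z = t for sinh/cosh, t real → ∞), |sin(3z − 4)| grows like e^{3|t|}/2, so ρ ≥ 1. Hence ρ = 1.
Therefore ρ = 1.

Order ρ = 1.


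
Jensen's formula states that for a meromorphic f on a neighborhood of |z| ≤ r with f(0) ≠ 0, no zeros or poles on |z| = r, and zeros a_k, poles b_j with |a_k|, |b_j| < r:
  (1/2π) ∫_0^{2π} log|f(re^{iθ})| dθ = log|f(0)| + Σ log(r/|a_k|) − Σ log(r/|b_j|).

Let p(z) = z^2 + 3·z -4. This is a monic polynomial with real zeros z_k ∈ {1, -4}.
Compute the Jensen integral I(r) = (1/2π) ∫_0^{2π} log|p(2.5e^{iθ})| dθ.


Zeros: -4, 1; r = 2.5.
Inside |z| < r: 1. Outside (|z| ≥ r): -4.
p(0) = -4, so log|p(0)| = log(4) = 1.3863.
Apply Jensen: I(r) = log|p(0)| + Σ_k log(r/|z_k|), summed over zeros inside |z| < r.
  log(r/|z_k|) for z_k = 1: log(2.5/1) = 0.9163
  Outside zeros (-4) contribute nothing to the Jensen sum.
Sum over inside zeros: 0.9163.
I(r) = log|p(0)| + (inside sum) = 1.3863 + 0.9163 = 2.3026.
Note: since some zeros are outside |z| ≤ r, the simplified n·log(r) form does NOT apply — only the inside zeros contribute.

I(r) ≈ 2.3026.


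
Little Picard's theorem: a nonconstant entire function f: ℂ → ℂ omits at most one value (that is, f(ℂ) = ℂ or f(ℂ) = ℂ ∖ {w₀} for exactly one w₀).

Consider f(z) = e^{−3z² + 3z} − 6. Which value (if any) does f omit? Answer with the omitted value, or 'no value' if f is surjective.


Little Picard bounds the complement of f(ℂ) to at most one point.
The exponent g(z) = −3z² + 3z is a nonconstant polynomial, hence surjective onto ℂ. So e^{g(z)} takes every value in {e^w : w ∈ ℂ} = ℂ ∖ {0}. Adding -6 shifts the range to ℂ ∖ {-6}. f omits exactly -6.

Omitted value: -6.


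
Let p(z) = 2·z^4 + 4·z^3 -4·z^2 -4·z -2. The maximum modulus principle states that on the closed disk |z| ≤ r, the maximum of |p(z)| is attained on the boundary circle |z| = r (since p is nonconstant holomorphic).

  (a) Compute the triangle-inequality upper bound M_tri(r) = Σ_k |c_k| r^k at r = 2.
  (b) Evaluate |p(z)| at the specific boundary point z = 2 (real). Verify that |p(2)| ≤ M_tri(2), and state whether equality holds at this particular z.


Coefficients: c_0 = -2, c_1 = -4, c_2 = -4, c_3 = 4, c_4 = 2. Radius r = 2.
Part (a). Triangle bound: M_tri(r) = Σ_k |c_k| r^k
  = |-2|·2^0 + |-4|·2^1 + |-4|·2^2 + |4|·2^3 + |2|·2^4
  = 2 + 8 + 16 + 32 + 32 = 90.
This bounds M(r) := max_{|z|=r} |p(z)| from above; equality holds iff all terms c_k z^k can be made to align in phase at a single z on |z|=r.
Part (b). At z = 2 (real, on the circle |z| = r):
  p(2) = (-2)·2^0 + (-4)·2^1 + (-4)·2^2 + (4)·2^3 + (2)·2^4 = 38.
  |p(2)| = 38.
Check: |p(2)| = 38 ≤ 90 = M_tri(2). ✓ Equality does not hold at z = 2 (the coefficients have mixed signs, so the terms do not all align in phase there).

M_tri(2) = 90; |p(2)| = 38; equality at z=2: no.


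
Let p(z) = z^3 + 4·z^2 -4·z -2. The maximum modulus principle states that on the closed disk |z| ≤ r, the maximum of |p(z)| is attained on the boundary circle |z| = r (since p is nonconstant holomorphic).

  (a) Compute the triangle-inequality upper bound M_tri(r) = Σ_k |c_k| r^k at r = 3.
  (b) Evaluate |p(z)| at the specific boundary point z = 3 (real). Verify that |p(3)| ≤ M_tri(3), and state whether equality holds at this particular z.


Coefficients: c_0 = -2, c_1 = -4, c_2 = 4, c_3 = 1. Radius r = 3.
Part (a). Triangle bound: M_tri(r) = Σ_k |c_k| r^k
  = |-2|·3^0 + |-4|·3^1 + |4|·3^2 + |1|·3^3
  = 2 + 12 + 36 + 27 = 77.
This bounds M(r) := max_{|z|=r} |p(z)| from above; equality holds iff all terms c_k z^k can be made to align in phase at a single z on |z|=r.
Part (b). At z = 3 (real, on the circle |z| = r):
  p(3) = (-2)·3^0 + (-4)·3^1 + (4)·3^2 + (1)·3^3 = 49.
  |p(3)| = 49.
Check: |p(3)| = 49 ≤ 77 = M_tri(3). ✓ Equality does not hold at z = 3 (the coefficients have mixed signs, so the terms do not all align in phase there).

M_tri(3) = 77; |p(3)| = 49; equality at z=3: no.


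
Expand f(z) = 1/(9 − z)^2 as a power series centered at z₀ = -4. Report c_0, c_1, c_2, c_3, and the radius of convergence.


Let w = z − z₀, so z = z₀ + w.
Then 9 − z = 9 − (z₀ + w) = (9 − z₀) − w = 13 − w.
f(z) = 1/(13 − w)^2 = (1/(13)^2) · (1 − w/(13))^{−2}.
By the binomial series (1−u)^{−2} = Σ_{n≥0} C(n+1, 1) u^n for |u|<1, with u = w/(13):
  c_n = C(n+1, 1) / (13)^(n+2).
  c_0 = 1/(13)^2 = 1/169.
  c_1 = 2/(13)^3 = 2/2197.
  c_2 = 3/(13)^4 = 3/28561.
  c_3 = 4/(13)^5 = 4/371293.
The series is valid for |w/d| < 1, i.e. |z − z₀| < |d|.
Radius of convergence: R = |9 − z₀| = |13| = 13 (distance from z₀ to the singularity z = 9).

c_0 = 1/169, c_1 = 2/2197, c_2 = 3/28561, c_3 = 4/371293; R = 13.


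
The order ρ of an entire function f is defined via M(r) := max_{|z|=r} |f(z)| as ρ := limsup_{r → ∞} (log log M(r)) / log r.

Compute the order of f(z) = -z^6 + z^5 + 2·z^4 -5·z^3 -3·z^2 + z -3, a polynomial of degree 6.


|f(z)| ≤ Σ|c_k|·r^k = O(r^6) as r → ∞. Polynomial growth is O(e^{r^ε}) for every ε > 0 (since r^6/e^{r^ε} → 0), so ρ ≤ ε for all ε > 0, i.e. ρ = 0. Every nonconstant polynomial has order 0.
Therefore ρ = 0.

Order ρ = 0.


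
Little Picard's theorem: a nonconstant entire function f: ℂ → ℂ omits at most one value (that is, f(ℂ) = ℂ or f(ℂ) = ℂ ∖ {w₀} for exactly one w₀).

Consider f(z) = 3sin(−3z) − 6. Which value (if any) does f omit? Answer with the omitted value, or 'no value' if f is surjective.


Little Picard bounds the complement of f(ℂ) to at most one point.
sin is entire and surjective onto ℂ: for every w ∈ ℂ, sin(ζ) = w has a solution ζ ∈ ℂ (e.g., via the complex inverse arcsin). With ζ = −3z this gives z = ζ/(-3). Then 3·sin(−3z) takes every value in 3·ℂ = ℂ, and adding -6 is a bijection of ℂ. So f is surjective and omits no value. (Note: only on the real line is sin bounded by [−1, 1].)

Omitted value: no value.


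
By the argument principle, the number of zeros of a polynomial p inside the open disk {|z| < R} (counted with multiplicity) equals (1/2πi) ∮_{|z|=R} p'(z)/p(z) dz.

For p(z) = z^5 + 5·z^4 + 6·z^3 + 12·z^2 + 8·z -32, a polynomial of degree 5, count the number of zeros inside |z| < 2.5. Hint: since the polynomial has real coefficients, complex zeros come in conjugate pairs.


The zeros of p are: (0 + 2i), (0 - 2i), -4, 1, -2.
Their magnitudes are: 2, 2, 4, 1, 2.
Zeros with |z| < R = 2.5: (0 + 2i), (0 - 2i), 1, -2.
Count = 4.
By the argument principle, (1/2πi) ∮_{|z|=R} p'(z)/p(z) dz equals exactly this count.

Number of zeros inside |z| < 2.5: 4.


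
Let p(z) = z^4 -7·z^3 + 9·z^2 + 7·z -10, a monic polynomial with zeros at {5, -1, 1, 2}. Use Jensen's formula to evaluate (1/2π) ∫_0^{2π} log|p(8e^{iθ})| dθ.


Zeros: -1, 1, 2, 5; r = 8.
Inside |z| < r: -1, 1, 2, 5. Outside (|z| ≥ r): ∅.
p(0) = -10, so log|p(0)| = log(10) = 2.3026.
Apply Jensen: I(r) = log|p(0)| + Σ_k log(r/|z_k|), summed over zeros inside |z| < r.
  log(r/|z_k|) for z_k = 5: log(8/5) = 0.4700
  log(r/|z_k|) for z_k = -1: log(8/1) = 2.0794
  log(r/|z_k|) for z_k = 1: log(8/1) = 2.0794
  log(r/|z_k|) for z_k = 2: log(8/2) = 1.3863
Sum over inside zeros: 6.0152.
I(r) = log|p(0)| + (inside sum) = 2.3026 + 6.0152 = 8.3178.
Closed form (all zeros inside, monic): I(r) = n·log(r) = 4·log(8) = 8.3178. ✓

I(r) ≈ 8.3178.


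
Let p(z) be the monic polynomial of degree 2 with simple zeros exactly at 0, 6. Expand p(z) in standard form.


The polynomial is p(z) = ∏_{α ∈ S} (z − α), where S = {0, 6}.
Expanding the product yields: p(z) = z^2 -6·z.
The resulting polynomial has degree 2 and real coefficients as required.

p(z) = z^2 -6·z.


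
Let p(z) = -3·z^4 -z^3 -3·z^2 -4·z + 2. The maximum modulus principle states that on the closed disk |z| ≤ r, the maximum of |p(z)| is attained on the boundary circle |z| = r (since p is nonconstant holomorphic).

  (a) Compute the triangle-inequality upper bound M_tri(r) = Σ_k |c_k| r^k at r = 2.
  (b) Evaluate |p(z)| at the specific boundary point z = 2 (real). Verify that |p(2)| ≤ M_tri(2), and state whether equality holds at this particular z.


Coefficients: c_0 = 2, c_1 = -4, c_2 = -3, c_3 = -1, c_4 = -3. Radius r = 2.
Part (a). Triangle bound: M_tri(r) = Σ_k |c_k| r^k
  = |2|·2^0 + |-4|·2^1 + |-3|·2^2 + |-1|·2^3 + |-3|·2^4
  = 2 + 8 + 12 + 8 + 48 = 78.
This bounds M(r) := max_{|z|=r} |p(z)| from above; equality holds iff all terms c_k z^k can be made to align in phase at a single z on |z|=r.
Part (b). At z = 2 (real, on the circle |z| = r):
  p(2) = (2)·2^0 + (-4)·2^1 + (-3)·2^2 + (-1)·2^3 + (-3)·2^4 = -74.
  |p(2)| = 74.
Check: |p(2)| = 74 ≤ 78 = M_tri(2). ✓ Equality does not hold at z = 2 (the coefficients have mixed signs, so the terms do not all align in phase there).

M_tri(2) = 78; |p(2)| = 74; equality at z=2: no.


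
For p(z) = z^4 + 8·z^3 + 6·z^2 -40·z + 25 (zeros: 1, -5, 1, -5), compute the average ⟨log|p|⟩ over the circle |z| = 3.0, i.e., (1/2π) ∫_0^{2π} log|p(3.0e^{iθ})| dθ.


Zeros: -5, -5, 1, 1; r = 3.0.
Inside |z| < r: 1, 1. Outside (|z| ≥ r): -5, -5.
p(0) = 25, so log|p(0)| = log(25) = 3.2189.
Apply Jensen: I(r) = log|p(0)| + Σ_k log(r/|z_k|), summed over zeros inside |z| < r.
  log(r/|z_k|) for z_k = 1: log(3.0/1) = 1.0986
  log(r/|z_k|) for z_k = 1: log(3.0/1) = 1.0986
  Outside zeros (-5, -5) contribute nothing to the Jensen sum.
Sum over inside zeros: 2.1972.
I(r) = log|p(0)| + (inside sum) = 3.2189 + 2.1972 = 5.4161.
Note: since some zeros are outside |z| ≤ r, the simplified n·log(r) form does NOT apply — only the inside zeros contribute.

I(r) ≈ 5.4161.


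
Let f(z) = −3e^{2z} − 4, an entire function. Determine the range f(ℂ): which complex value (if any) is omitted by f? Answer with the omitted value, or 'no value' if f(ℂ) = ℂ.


Little Picard bounds the complement of f(ℂ) to at most one point.
e^{2z} is never zero on ℂ, so -3·e^{2z} takes every value in ℂ ∖ {0}. Adding -4 shifts the range to ℂ ∖ {-4}. Thus f omits exactly the value -4.

Omitted value: -4.


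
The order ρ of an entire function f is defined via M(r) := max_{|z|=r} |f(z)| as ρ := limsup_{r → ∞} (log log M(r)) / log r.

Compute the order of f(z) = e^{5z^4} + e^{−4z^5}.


Each summand is entire of order 4 and 5 respectively (as in the single-exponential case). The order of a sum is at most the max of the orders, so ρ ≤ 5. For the lower bound: on |z|=r choose arg z so that -4z^5 is real positive; then |e^{-4z^5}| = e^{4r^5} while |e^{5z^4}| ≤ e^{5r^4} = o(e^{4r^5}). So |f| ≥ e^{4r^5}(1 − o(1)) and ρ ≥ 5. Hence ρ = max(4, 5) = 5.
Therefore ρ = 5.

Order ρ = 5.


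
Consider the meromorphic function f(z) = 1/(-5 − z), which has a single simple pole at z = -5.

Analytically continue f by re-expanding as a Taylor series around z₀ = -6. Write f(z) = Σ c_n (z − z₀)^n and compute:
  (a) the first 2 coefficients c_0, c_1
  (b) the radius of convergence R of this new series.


Let w = z − z₀, so z = z₀ + w.
Then -5 − z = -5 − (z₀ + w) = (-5 − z₀) − w = 1 − w.
f(z) = 1/(1 − w) = (1/(1)) · 1/(1 − w/(1)) = Σ_{n≥0} w^n / (1)^(n+1).
So c_n = 1/(1)^(n+1):
  c_0 = 1/(1)^1 = 1.
  c_1 = 1/(1)^2 = 1.
The series is valid for |w/d| < 1, i.e. |z − z₀| < |d|.
Radius of convergence: R = |-5 − z₀| = |1| = 1 (distance from z₀ to the singularity z = -5).

c_0 = 1, c_1 = 1; R = 1.


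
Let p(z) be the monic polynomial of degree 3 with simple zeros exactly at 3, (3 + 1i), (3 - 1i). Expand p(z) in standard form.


The polynomial is p(z) = ∏_{α ∈ S} (z − α), where S = {3, (3 + 1i), (3 - 1i)}.
Expanding the product yields: p(z) = z^3 -9·z^2 + 28·z -30.
Note conjugate pairs combine to real quadratics: (z − (3+1i))(z − (3−1i)) = z² − 6z + 10.
The resulting polynomial has degree 3 and real coefficients as required.

p(z) = z^3 -9·z^2 + 28·z -30.


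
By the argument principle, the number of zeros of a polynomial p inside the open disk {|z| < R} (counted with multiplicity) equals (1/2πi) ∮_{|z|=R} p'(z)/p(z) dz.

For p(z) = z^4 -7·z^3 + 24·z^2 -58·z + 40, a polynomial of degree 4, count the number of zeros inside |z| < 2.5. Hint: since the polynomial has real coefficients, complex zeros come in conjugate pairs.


The zeros of p are: (1 + 3i), (1 - 3i), 4, 1.
Their magnitudes are: 3.162, 3.162, 4, 1.
Zeros with |z| < R = 2.5: 1.
Count = 1.
By the argument principle, (1/2πi) ∮_{|z|=R} p'(z)/p(z) dz equals exactly this count.

Number of zeros inside |z| < 2.5: 1.


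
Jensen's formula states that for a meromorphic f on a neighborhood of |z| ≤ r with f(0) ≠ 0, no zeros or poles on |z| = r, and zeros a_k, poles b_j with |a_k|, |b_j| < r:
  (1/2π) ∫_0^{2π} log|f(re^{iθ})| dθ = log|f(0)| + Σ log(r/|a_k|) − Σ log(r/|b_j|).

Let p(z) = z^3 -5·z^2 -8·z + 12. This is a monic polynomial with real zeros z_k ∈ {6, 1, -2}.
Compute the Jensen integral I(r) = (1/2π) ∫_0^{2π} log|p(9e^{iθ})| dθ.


Zeros: -2, 1, 6; r = 9.
Inside |z| < r: -2, 1, 6. Outside (|z| ≥ r): ∅.
p(0) = 12, so log|p(0)| = log(12) = 2.4849.
Apply Jensen: I(r) = log|p(0)| + Σ_k log(r/|z_k|), summed over zeros inside |z| < r.
  log(r/|z_k|) for z_k = 6: log(9/6) = 0.4055
  log(r/|z_k|) for z_k = 1: log(9/1) = 2.1972
  log(r/|z_k|) for z_k = -2: log(9/2) = 1.5041
Sum over inside zeros: 4.1068.
I(r) = log|p(0)| + (inside sum) = 2.4849 + 4.1068 = 6.5917.
Closed form (all zeros inside, monic): I(r) = n·log(r) = 3·log(9) = 6.5917. ✓

I(r) ≈ 6.5917.


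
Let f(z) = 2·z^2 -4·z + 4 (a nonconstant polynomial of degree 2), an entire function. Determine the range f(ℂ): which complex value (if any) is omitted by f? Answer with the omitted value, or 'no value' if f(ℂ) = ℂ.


Little Picard bounds the complement of f(ℂ) to at most one point.
For every w ∈ ℂ, the equation p(z) − w = 0 is a nonconstant polynomial in z and hence has at least one root by the fundamental theorem of algebra. So p is surjective onto ℂ, omitting no value.

Omitted value: no value.


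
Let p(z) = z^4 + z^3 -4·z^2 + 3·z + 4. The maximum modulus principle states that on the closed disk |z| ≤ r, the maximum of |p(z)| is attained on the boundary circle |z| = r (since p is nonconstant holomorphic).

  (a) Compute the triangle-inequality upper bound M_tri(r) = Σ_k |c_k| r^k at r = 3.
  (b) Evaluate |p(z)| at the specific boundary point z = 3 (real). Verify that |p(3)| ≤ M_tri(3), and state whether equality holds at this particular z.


Coefficients: c_0 = 4, c_1 = 3, c_2 = -4, c_3 = 1, c_4 = 1. Radius r = 3.
Part (a). Triangle bound: M_tri(r) = Σ_k |c_k| r^k
  = |4|·3^0 + |3|·3^1 + |-4|·3^2 + |1|·3^3 + |1|·3^4
  = 4 + 9 + 36 + 27 + 81 = 157.
This bounds M(r) := max_{|z|=r} |p(z)| from above; equality holds iff all terms c_k z^k can be made to align in phase at a single z on |z|=r.
Part (b). At z = 3 (real, on the circle |z| = r):
  p(3) = (4)·3^0 + (3)·3^1 + (-4)·3^2 + (1)·3^3 + (1)·3^4 = 85.
  |p(3)| = 85.
Check: |p(3)| = 85 ≤ 157 = M_tri(3). ✓ Equality does not hold at z = 3 (the coefficients have mixed signs, so the terms do not all align in phase there).

M_tri(3) = 157; |p(3)| = 85; equality at z=3: no.


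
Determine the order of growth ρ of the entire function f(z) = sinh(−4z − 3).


sinh(w) is a linear combination of e^{iw} and e^{−iw} (or e^w, e^{−w} in the hyperbolic case), so |sinh(w)| ≤ e^{|w|}. With w = −4z − 3, |w| ≤ 4|z| + 3 = 4r + 3 on |z| = r, giving M(r) ≤ e^{4r + 3}, so ρ ≤ 1. On a suitable ray (z = it for sin/cos; z = t for sinh/cosh, t real → ∞), |sinh(−4z − 3)| grows like e^{4|t|}/2, so ρ ≥ 1. Hence ρ = 1.
Therefore ρ = 1.

Order ρ = 1.


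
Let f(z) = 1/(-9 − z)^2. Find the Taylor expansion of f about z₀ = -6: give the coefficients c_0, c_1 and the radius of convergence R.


Let w = z − z₀, so z = z₀ + w.
Then -9 − z = -9 − (z₀ + w) = (-9 − z₀) − w = -3 − w.
f(z) = 1/(-3 − w)^2 = (1/(-3)^2) · (1 − w/(-3))^{−2}.
By the binomial series (1−u)^{−2} = Σ_{n≥0} C(n+1, 1) u^n for |u|<1, with u = w/(-3):
  c_n = C(n+1, 1) / (-3)^(n+2).
  c_0 = 1/(-3)^2 = 1/9.
  c_1 = 2/(-3)^3 = -2/27.
The series is valid for |w/d| < 1, i.e. |z − z₀| < |d|.
Radius of convergence: R = |-9 − z₀| = |-3| = 3 (distance from z₀ to the singularity z = -9).

c_0 = 1/9, c_1 = -2/27; R = 3.


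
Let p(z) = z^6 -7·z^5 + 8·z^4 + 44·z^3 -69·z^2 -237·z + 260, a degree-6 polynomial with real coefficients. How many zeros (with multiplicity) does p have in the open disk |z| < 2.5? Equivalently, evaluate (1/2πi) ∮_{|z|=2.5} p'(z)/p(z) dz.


The zeros of p are: 4, 1, (3 + 2i), (3 - 2i), (-2 + 1i), (-2 - 1i).
Their magnitudes are: 4, 1, 3.606, 3.606, 2.236, 2.236.
Zeros with |z| < R = 2.5: 1, (-2 + 1i), (-2 - 1i).
Count = 3.
By the argument principle, (1/2πi) ∮_{|z|=R} p'(z)/p(z) dz equals exactly this count.

Number of zeros inside |z| < 2.5: 3.


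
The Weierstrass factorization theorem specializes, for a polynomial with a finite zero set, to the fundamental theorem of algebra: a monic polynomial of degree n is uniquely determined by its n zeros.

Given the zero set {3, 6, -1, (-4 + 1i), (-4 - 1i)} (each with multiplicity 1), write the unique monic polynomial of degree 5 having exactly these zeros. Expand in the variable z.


The polynomial is p(z) = ∏_{α ∈ S} (z − α), where S = {3, 6, -1, (-4 + 1i), (-4 - 1i)}.
Expanding the product yields: p(z) = z^5 -38·z^3 -46·z^2 + 297·z + 306.
Note conjugate pairs combine to real quadratics: (z − (-4+1i))(z − (-4−1i)) = z² + 8z + 17.
The resulting polynomial has degree 5 and real coefficients as required.

p(z) = z^5 -38·z^3 -46·z^2 + 297·z + 306.


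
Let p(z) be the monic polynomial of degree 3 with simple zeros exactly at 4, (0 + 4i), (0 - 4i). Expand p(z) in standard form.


The polynomial is p(z) = ∏_{α ∈ S} (z − α), where S = {4, (0 + 4i), (0 - 4i)}.
Expanding the product yields: p(z) = z^3 -4·z^2 + 16·z -64.
Note conjugate pairs combine to real quadratics: (z − (0+4i))(z − (0−4i)) = z² + 16.
The resulting polynomial has degree 3 and real coefficients as required.

p(z) = z^3 -4·z^2 + 16·z -64.


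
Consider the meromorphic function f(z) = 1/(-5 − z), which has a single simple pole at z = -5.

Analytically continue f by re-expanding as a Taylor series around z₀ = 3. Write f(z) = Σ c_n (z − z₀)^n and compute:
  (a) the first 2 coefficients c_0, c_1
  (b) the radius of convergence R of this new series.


Let w = z − z₀, so z = z₀ + w.
Then -5 − z = -5 − (z₀ + w) = (-5 − z₀) − w = -8 − w.
f(z) = 1/(-8 − w) = (1/(-8)) · 1/(1 − w/(-8)) = Σ_{n≥0} w^n / (-8)^(n+1).
So c_n = 1/(-8)^(n+1):
  c_0 = 1/(-8)^1 = -1/8.
  c_1 = 1/(-8)^2 = 1/64.
The series is valid for |w/d| < 1, i.e. |z − z₀| < |d|.
Radius of convergence: R = |-5 − z₀| = |-8| = 8 (distance from z₀ to the singularity z = -5).

c_0 = -1/8, c_1 = 1/64; R = 8.


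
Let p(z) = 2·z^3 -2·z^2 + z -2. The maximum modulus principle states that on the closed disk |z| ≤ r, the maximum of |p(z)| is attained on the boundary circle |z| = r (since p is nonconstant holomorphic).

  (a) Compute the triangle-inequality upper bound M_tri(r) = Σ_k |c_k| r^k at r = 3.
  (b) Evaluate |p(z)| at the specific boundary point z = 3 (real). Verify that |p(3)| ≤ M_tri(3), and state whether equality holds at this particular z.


Coefficients: c_0 = -2, c_1 = 1, c_2 = -2, c_3 = 2. Radius r = 3.
Part (a). Triangle bound: M_tri(r) = Σ_k |c_k| r^k
  = |-2|·3^0 + |1|·3^1 + |-2|·3^2 + |2|·3^3
  = 2 + 3 + 18 + 54 = 77.
This bounds M(r) := max_{|z|=r} |p(z)| from above; equality holds iff all terms c_k z^k can be made to align in phase at a single z on |z|=r.
Part (b). At z = 3 (real, on the circle |z| = r):
  p(3) = (-2)·3^0 + (1)·3^1 + (-2)·3^2 + (2)·3^3 = 37.
  |p(3)| = 37.
Check: |p(3)| = 37 ≤ 77 = M_tri(3). ✓ Equality does not hold at z = 3 (the coefficients have mixed signs, so the terms do not all align in phase there).

M_tri(3) = 77; |p(3)| = 37; equality at z=3: no.


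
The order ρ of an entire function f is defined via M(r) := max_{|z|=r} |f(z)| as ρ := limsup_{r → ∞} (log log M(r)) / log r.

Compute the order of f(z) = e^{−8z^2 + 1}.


|e^{−8z^2 + 1}| = e^{Re(-8·z^2) + 1} ≤ e^{8|z|^2 + 1} = e^{8r^2 + 1} on |z| = r, so ρ ≤ 2. Choosing z on |z|=r so that -8·z^2 is real positive (always possible by picking arg z appropriately) gives |f(z)| = e^{8r^2 + 1}, matching the bound. The additive constant 1 does not affect log log M(r) ~ 2·log r. Hence ρ = 2.
Therefore ρ = 2.

Order ρ = 2.


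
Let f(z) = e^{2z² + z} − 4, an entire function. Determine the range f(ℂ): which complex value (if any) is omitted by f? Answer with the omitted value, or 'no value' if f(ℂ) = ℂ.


Little Picard bounds the complement of f(ℂ) to at most one point.
The exponent g(z) = 2z² + z is a nonconstant polynomial, hence surjective onto ℂ. So e^{g(z)} takes every value in {e^w : w ∈ ℂ} = ℂ ∖ {0}. Adding -4 shifts the range to ℂ ∖ {-4}. f omits exactly -4.

Omitted value: -4.


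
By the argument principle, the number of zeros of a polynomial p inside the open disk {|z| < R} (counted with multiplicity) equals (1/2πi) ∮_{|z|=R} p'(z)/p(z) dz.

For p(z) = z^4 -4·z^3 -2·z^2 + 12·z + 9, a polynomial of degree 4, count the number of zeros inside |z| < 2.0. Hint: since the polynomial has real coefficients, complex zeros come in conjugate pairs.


The zeros of p are: -1, 3, -1, 3.
Their magnitudes are: 1, 3, 1, 3.
Zeros with |z| < R = 2.0: -1, -1.
Count = 2.
By the argument principle, (1/2πi) ∮_{|z|=R} p'(z)/p(z) dz equals exactly this count.

Number of zeros inside |z| < 2.0: 2.


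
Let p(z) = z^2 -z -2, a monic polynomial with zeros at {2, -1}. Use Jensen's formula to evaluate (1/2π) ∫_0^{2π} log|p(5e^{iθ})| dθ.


Zeros: -1, 2; r = 5.
Inside |z| < r: -1, 2. Outside (|z| ≥ r): ∅.
p(0) = -2, so log|p(0)| = log(2) = 0.6931.
Apply Jensen: I(r) = log|p(0)| + Σ_k log(r/|z_k|), summed over zeros inside |z| < r.
  log(r/|z_k|) for z_k = 2: log(5/2) = 0.9163
  log(r/|z_k|) for z_k = -1: log(5/1) = 1.6094
Sum over inside zeros: 2.5257.
I(r) = log|p(0)| + (inside sum) = 0.6931 + 2.5257 = 3.2189.
Closed form (all zeros inside, monic): I(r) = n·log(r) = 2·log(5) = 3.2189. ✓

I(r) ≈ 3.2189.


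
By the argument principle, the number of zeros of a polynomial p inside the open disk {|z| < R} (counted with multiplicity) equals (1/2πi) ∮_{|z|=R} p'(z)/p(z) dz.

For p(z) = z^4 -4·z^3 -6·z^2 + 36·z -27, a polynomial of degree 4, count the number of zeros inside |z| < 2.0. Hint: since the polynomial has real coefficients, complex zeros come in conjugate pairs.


The zeros of p are: 3, -3, 3, 1.
Their magnitudes are: 3, 3, 3, 1.
Zeros with |z| < R = 2.0: 1.
Count = 1.
By the argument principle, (1/2πi) ∮_{|z|=R} p'(z)/p(z) dz equals exactly this count.

Number of zeros inside |z| < 2.0: 1.


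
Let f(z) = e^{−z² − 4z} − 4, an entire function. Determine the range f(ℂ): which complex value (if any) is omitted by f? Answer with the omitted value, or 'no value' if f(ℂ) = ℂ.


Little Picard bounds the complement of f(ℂ) to at most one point.
The exponent g(z) = −z² − 4z is a nonconstant polynomial, hence surjective onto ℂ. So e^{g(z)} takes every value in {e^w : w ∈ ℂ} = ℂ ∖ {0}. Adding -4 shifts the range to ℂ ∖ {-4}. f omits exactly -4.

Omitted value: -4.


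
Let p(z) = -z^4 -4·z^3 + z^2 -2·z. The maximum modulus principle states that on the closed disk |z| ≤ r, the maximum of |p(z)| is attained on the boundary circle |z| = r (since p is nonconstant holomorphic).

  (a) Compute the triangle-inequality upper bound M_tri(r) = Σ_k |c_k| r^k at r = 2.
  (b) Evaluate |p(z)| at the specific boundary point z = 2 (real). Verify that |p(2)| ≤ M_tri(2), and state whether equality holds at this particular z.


Coefficients: c_0 = 0, c_1 = -2, c_2 = 1, c_3 = -4, c_4 = -1. Radius r = 2.
Part (a). Triangle bound: M_tri(r) = Σ_k |c_k| r^k
  = |0|·2^0 + |-2|·2^1 + |1|·2^2 + |-4|·2^3 + |-1|·2^4
  = 0 + 4 + 4 + 32 + 16 = 56.
This bounds M(r) := max_{|z|=r} |p(z)| from above; equality holds iff all terms c_k z^k can be made to align in phase at a single z on |z|=r.
Part (b). At z = 2 (real, on the circle |z| = r):
  p(2) = (0)·2^0 + (-2)·2^1 + (1)·2^2 + (-4)·2^3 + (-1)·2^4 = -48.
  |p(2)| = 48.
Check: |p(2)| = 48 ≤ 56 = M_tri(2). ✓ Equality does not hold at z = 2 (the coefficients have mixed signs, so the terms do not all align in phase there).

M_tri(2) = 56; |p(2)| = 48; equality at z=2: no.


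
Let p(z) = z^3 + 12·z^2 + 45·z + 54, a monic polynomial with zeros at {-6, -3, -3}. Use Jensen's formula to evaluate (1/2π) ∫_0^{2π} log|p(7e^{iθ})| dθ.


Zeros: -6, -3, -3; r = 7.
Inside |z| < r: -6, -3, -3. Outside (|z| ≥ r): ∅.
p(0) = 54, so log|p(0)| = log(54) = 3.9890.
Apply Jensen: I(r) = log|p(0)| + Σ_k log(r/|z_k|), summed over zeros inside |z| < r.
  log(r/|z_k|) for z_k = -6: log(7/6) = 0.1542
  log(r/|z_k|) for z_k = -3: log(7/3) = 0.8473
  log(r/|z_k|) for z_k = -3: log(7/3) = 0.8473
Sum over inside zeros: 1.8487.
I(r) = log|p(0)| + (inside sum) = 3.9890 + 1.8487 = 5.8377.
Closed form (all zeros inside, monic): I(r) = n·log(r) = 3·log(7) = 5.8377. ✓

I(r) ≈ 5.8377.


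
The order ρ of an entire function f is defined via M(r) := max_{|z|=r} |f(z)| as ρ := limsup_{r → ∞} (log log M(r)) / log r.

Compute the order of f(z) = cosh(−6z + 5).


cosh(w) is a linear combination of e^{iw} and e^{−iw} (or e^w, e^{−w} in the hyperbolic case), so |cosh(w)| ≤ e^{|w|}. With w = −6z + 5, |w| ≤ 6|z| + 5 = 6r + 5 on |z| = r, giving M(r) ≤ e^{6r + 5}, so ρ ≤ 1. On a suitable ray (z = it for sin/cos; z = t for sinh/cosh, t real → ∞), |cosh(−6z + 5)| grows like e^{6|t|}/2, so ρ ≥ 1. Hence ρ = 1.
Therefore ρ = 1.

Order ρ = 1.


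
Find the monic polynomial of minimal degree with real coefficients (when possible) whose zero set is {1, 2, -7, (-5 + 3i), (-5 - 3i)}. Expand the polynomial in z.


The polynomial is p(z) = ∏_{α ∈ S} (z − α), where S = {1, 2, -7, (-5 + 3i), (-5 - 3i)}.
Expanding the product yields: p(z) = z^5 + 14·z^4 + 55·z^3 -40·z^2 -506·z + 476.
Note conjugate pairs combine to real quadratics: (z − (-5+3i))(z − (-5−3i)) = z² + 10z + 34.
The resulting polynomial has degree 5 and real coefficients as required.

p(z) = z^5 + 14·z^4 + 55·z^3 -40·z^2 -506·z + 476.


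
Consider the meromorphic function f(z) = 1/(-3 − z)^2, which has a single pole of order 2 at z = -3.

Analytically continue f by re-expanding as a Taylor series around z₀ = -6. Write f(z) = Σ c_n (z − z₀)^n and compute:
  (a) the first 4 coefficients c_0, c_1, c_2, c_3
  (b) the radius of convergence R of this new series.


Let w = z − z₀, so z = z₀ + w.
Then -3 − z = -3 − (z₀ + w) = (-3 − z₀) − w = 3 − w.
f(z) = 1/(3 − w)^2 = (1/(3)^2) · (1 − w/(3))^{−2}.
By the binomial series (1−u)^{−2} = Σ_{n≥0} C(n+1, 1) u^n for |u|<1, with u = w/(3):
  c_n = C(n+1, 1) / (3)^(n+2).
  c_0 = 1/(3)^2 = 1/9.
  c_1 = 2/(3)^3 = 2/27.
  c_2 = 3/(3)^4 = 1/27.
  c_3 = 4/(3)^5 = 4/243.
The series is valid for |w/d| < 1, i.e. |z − z₀| < |d|.
Radius of convergence: R = |-3 − z₀| = |3| = 3 (distance from z₀ to the singularity z = -3).

c_0 = 1/9, c_1 = 2/27, c_2 = 1/27, c_3 = 4/243; R = 3.


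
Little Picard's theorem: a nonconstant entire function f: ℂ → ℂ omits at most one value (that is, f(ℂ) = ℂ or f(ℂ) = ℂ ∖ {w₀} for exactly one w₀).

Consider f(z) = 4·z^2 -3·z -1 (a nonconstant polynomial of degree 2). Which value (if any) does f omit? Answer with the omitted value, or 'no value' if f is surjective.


Little Picard bounds the complement of f(ℂ) to at most one point.
For every w ∈ ℂ, the equation p(z) − w = 0 is a nonconstant polynomial in z and hence has at least one root by the fundamental theorem of algebra. So p is surjective onto ℂ, omitting no value.

Omitted value: no value.


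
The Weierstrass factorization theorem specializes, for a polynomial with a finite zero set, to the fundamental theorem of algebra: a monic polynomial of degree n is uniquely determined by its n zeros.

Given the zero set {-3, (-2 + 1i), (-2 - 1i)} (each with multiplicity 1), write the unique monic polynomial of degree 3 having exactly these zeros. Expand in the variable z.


The polynomial is p(z) = ∏_{α ∈ S} (z − α), where S = {-3, (-2 + 1i), (-2 - 1i)}.
Expanding the product yields: p(z) = z^3 + 7·z^2 + 17·z + 15.
Note conjugate pairs combine to real quadratics: (z − (-2+1i))(z − (-2−1i)) = z² + 4z + 5.
The resulting polynomial has degree 3 and real coefficients as required.

p(z) = z^3 + 7·z^2 + 17·z + 15.
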